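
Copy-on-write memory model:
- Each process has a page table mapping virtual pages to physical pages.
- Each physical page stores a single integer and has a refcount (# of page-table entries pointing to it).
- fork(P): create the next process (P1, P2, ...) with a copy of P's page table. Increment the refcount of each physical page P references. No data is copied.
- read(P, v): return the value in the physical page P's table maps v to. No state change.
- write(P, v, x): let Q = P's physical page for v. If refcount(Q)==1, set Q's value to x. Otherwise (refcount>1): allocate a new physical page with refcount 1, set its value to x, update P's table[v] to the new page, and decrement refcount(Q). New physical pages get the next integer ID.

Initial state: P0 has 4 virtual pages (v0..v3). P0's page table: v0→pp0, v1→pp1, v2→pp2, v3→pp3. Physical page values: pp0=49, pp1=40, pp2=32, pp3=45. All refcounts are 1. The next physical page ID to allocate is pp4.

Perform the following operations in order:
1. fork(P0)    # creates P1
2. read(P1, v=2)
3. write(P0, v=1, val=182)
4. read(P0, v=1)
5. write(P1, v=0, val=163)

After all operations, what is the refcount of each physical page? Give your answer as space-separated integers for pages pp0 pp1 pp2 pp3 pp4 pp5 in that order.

Answer: 1 1 2 2 1 1

Derivation:
Op 1: fork(P0) -> P1. 4 ppages; refcounts: pp0:2 pp1:2 pp2:2 pp3:2
Op 2: read(P1, v2) -> 32. No state change.
Op 3: write(P0, v1, 182). refcount(pp1)=2>1 -> COPY to pp4. 5 ppages; refcounts: pp0:2 pp1:1 pp2:2 pp3:2 pp4:1
Op 4: read(P0, v1) -> 182. No state change.
Op 5: write(P1, v0, 163). refcount(pp0)=2>1 -> COPY to pp5. 6 ppages; refcounts: pp0:1 pp1:1 pp2:2 pp3:2 pp4:1 pp5:1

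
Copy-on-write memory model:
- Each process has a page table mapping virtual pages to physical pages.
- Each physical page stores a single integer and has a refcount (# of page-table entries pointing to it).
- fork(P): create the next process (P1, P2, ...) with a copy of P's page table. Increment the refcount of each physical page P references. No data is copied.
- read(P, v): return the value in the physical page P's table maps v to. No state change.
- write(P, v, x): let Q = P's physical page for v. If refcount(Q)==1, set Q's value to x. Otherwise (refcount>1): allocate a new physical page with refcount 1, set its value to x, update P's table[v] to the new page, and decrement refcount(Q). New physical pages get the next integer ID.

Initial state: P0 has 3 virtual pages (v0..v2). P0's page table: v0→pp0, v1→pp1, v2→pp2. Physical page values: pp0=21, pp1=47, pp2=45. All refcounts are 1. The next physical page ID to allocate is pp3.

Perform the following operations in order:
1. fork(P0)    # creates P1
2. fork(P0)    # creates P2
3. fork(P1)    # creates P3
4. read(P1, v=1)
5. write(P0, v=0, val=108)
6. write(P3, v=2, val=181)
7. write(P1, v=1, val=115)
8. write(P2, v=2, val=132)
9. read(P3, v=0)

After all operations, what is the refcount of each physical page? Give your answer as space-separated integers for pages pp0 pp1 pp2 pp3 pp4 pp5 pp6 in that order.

Op 1: fork(P0) -> P1. 3 ppages; refcounts: pp0:2 pp1:2 pp2:2
Op 2: fork(P0) -> P2. 3 ppages; refcounts: pp0:3 pp1:3 pp2:3
Op 3: fork(P1) -> P3. 3 ppages; refcounts: pp0:4 pp1:4 pp2:4
Op 4: read(P1, v1) -> 47. No state change.
Op 5: write(P0, v0, 108). refcount(pp0)=4>1 -> COPY to pp3. 4 ppages; refcounts: pp0:3 pp1:4 pp2:4 pp3:1
Op 6: write(P3, v2, 181). refcount(pp2)=4>1 -> COPY to pp4. 5 ppages; refcounts: pp0:3 pp1:4 pp2:3 pp3:1 pp4:1
Op 7: write(P1, v1, 115). refcount(pp1)=4>1 -> COPY to pp5. 6 ppages; refcounts: pp0:3 pp1:3 pp2:3 pp3:1 pp4:1 pp5:1
Op 8: write(P2, v2, 132). refcount(pp2)=3>1 -> COPY to pp6. 7 ppages; refcounts: pp0:3 pp1:3 pp2:2 pp3:1 pp4:1 pp5:1 pp6:1
Op 9: read(P3, v0) -> 21. No state change.

Answer: 3 3 2 1 1 1 1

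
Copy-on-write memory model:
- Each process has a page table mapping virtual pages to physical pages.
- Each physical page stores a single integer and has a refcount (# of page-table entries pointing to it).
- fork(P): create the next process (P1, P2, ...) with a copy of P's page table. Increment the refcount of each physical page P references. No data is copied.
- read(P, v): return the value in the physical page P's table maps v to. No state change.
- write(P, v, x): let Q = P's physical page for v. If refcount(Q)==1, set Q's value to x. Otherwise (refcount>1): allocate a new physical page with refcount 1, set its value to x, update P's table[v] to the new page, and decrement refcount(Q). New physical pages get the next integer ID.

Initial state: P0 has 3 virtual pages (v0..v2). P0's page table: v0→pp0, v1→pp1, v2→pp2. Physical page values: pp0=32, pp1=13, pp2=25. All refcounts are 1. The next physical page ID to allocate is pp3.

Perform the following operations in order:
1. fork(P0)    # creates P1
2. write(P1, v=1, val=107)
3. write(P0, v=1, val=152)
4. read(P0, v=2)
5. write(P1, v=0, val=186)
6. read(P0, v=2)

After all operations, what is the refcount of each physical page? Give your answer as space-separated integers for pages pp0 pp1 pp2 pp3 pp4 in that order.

Answer: 1 1 2 1 1

Derivation:
Op 1: fork(P0) -> P1. 3 ppages; refcounts: pp0:2 pp1:2 pp2:2
Op 2: write(P1, v1, 107). refcount(pp1)=2>1 -> COPY to pp3. 4 ppages; refcounts: pp0:2 pp1:1 pp2:2 pp3:1
Op 3: write(P0, v1, 152). refcount(pp1)=1 -> write in place. 4 ppages; refcounts: pp0:2 pp1:1 pp2:2 pp3:1
Op 4: read(P0, v2) -> 25. No state change.
Op 5: write(P1, v0, 186). refcount(pp0)=2>1 -> COPY to pp4. 5 ppages; refcounts: pp0:1 pp1:1 pp2:2 pp3:1 pp4:1
Op 6: read(P0, v2) -> 25. No state change.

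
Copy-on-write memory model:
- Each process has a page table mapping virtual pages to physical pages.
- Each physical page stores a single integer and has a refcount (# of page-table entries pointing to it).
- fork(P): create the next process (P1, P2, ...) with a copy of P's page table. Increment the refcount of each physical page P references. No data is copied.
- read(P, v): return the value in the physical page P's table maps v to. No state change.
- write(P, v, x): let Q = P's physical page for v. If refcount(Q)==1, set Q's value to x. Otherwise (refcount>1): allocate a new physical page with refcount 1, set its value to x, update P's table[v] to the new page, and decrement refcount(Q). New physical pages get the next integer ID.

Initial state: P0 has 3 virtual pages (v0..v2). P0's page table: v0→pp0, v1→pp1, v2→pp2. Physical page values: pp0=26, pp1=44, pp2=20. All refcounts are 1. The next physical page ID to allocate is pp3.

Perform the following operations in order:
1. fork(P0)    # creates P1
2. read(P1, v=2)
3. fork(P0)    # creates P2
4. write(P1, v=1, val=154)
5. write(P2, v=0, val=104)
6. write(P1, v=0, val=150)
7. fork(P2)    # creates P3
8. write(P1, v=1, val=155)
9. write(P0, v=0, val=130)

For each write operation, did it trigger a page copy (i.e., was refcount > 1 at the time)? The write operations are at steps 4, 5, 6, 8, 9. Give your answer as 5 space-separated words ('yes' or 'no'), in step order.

Op 1: fork(P0) -> P1. 3 ppages; refcounts: pp0:2 pp1:2 pp2:2
Op 2: read(P1, v2) -> 20. No state change.
Op 3: fork(P0) -> P2. 3 ppages; refcounts: pp0:3 pp1:3 pp2:3
Op 4: write(P1, v1, 154). refcount(pp1)=3>1 -> COPY to pp3. 4 ppages; refcounts: pp0:3 pp1:2 pp2:3 pp3:1
Op 5: write(P2, v0, 104). refcount(pp0)=3>1 -> COPY to pp4. 5 ppages; refcounts: pp0:2 pp1:2 pp2:3 pp3:1 pp4:1
Op 6: write(P1, v0, 150). refcount(pp0)=2>1 -> COPY to pp5. 6 ppages; refcounts: pp0:1 pp1:2 pp2:3 pp3:1 pp4:1 pp5:1
Op 7: fork(P2) -> P3. 6 ppages; refcounts: pp0:1 pp1:3 pp2:4 pp3:1 pp4:2 pp5:1
Op 8: write(P1, v1, 155). refcount(pp3)=1 -> write in place. 6 ppages; refcounts: pp0:1 pp1:3 pp2:4 pp3:1 pp4:2 pp5:1
Op 9: write(P0, v0, 130). refcount(pp0)=1 -> write in place. 6 ppages; refcounts: pp0:1 pp1:3 pp2:4 pp3:1 pp4:2 pp5:1

yes yes yes no no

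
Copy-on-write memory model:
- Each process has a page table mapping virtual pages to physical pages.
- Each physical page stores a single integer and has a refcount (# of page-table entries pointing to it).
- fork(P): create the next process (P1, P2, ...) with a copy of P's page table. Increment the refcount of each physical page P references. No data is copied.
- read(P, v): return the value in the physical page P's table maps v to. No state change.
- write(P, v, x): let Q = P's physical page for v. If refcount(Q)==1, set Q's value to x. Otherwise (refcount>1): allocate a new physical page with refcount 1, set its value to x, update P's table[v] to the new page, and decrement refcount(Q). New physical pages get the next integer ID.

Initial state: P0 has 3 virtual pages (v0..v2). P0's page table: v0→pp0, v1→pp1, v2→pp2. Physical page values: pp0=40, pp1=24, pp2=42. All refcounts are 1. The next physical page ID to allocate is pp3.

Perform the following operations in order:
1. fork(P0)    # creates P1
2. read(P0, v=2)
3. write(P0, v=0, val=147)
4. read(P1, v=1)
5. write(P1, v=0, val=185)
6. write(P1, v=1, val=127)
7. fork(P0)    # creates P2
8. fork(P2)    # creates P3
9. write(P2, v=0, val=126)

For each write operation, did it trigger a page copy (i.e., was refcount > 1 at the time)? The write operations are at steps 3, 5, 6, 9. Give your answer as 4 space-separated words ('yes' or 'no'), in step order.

Op 1: fork(P0) -> P1. 3 ppages; refcounts: pp0:2 pp1:2 pp2:2
Op 2: read(P0, v2) -> 42. No state change.
Op 3: write(P0, v0, 147). refcount(pp0)=2>1 -> COPY to pp3. 4 ppages; refcounts: pp0:1 pp1:2 pp2:2 pp3:1
Op 4: read(P1, v1) -> 24. No state change.
Op 5: write(P1, v0, 185). refcount(pp0)=1 -> write in place. 4 ppages; refcounts: pp0:1 pp1:2 pp2:2 pp3:1
Op 6: write(P1, v1, 127). refcount(pp1)=2>1 -> COPY to pp4. 5 ppages; refcounts: pp0:1 pp1:1 pp2:2 pp3:1 pp4:1
Op 7: fork(P0) -> P2. 5 ppages; refcounts: pp0:1 pp1:2 pp2:3 pp3:2 pp4:1
Op 8: fork(P2) -> P3. 5 ppages; refcounts: pp0:1 pp1:3 pp2:4 pp3:3 pp4:1
Op 9: write(P2, v0, 126). refcount(pp3)=3>1 -> COPY to pp5. 6 ppages; refcounts: pp0:1 pp1:3 pp2:4 pp3:2 pp4:1 pp5:1

yes no yes yes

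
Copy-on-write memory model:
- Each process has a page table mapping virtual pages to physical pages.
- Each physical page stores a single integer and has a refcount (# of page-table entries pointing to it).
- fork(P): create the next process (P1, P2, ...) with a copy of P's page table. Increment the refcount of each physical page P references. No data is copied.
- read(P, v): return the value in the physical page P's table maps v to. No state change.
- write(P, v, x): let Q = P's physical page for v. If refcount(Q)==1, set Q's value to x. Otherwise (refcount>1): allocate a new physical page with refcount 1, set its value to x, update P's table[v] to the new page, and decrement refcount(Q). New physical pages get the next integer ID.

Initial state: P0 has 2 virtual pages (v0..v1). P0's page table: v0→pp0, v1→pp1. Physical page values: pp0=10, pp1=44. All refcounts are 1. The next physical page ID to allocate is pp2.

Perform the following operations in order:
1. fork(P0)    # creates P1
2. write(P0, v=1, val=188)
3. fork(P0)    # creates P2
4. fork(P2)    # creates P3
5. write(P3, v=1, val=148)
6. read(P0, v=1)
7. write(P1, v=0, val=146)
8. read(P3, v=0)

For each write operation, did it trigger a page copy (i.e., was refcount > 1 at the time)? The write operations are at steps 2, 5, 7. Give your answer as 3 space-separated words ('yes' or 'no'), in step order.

Op 1: fork(P0) -> P1. 2 ppages; refcounts: pp0:2 pp1:2
Op 2: write(P0, v1, 188). refcount(pp1)=2>1 -> COPY to pp2. 3 ppages; refcounts: pp0:2 pp1:1 pp2:1
Op 3: fork(P0) -> P2. 3 ppages; refcounts: pp0:3 pp1:1 pp2:2
Op 4: fork(P2) -> P3. 3 ppages; refcounts: pp0:4 pp1:1 pp2:3
Op 5: write(P3, v1, 148). refcount(pp2)=3>1 -> COPY to pp3. 4 ppages; refcounts: pp0:4 pp1:1 pp2:2 pp3:1
Op 6: read(P0, v1) -> 188. No state change.
Op 7: write(P1, v0, 146). refcount(pp0)=4>1 -> COPY to pp4. 5 ppages; refcounts: pp0:3 pp1:1 pp2:2 pp3:1 pp4:1
Op 8: read(P3, v0) -> 10. No state change.

yes yes yes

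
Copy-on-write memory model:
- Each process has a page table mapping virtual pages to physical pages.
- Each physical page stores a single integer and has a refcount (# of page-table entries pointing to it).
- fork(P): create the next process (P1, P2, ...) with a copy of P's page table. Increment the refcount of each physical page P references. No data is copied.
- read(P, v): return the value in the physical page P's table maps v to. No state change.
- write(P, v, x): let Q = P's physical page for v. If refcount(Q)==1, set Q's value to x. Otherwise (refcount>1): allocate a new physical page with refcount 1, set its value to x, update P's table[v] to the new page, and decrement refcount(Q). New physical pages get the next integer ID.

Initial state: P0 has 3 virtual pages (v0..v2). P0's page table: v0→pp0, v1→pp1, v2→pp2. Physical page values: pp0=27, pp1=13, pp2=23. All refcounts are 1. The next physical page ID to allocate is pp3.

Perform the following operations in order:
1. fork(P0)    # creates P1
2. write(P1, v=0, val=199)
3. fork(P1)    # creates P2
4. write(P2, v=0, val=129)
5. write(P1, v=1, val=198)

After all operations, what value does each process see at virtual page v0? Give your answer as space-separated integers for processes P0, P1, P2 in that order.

Answer: 27 199 129

Derivation:
Op 1: fork(P0) -> P1. 3 ppages; refcounts: pp0:2 pp1:2 pp2:2
Op 2: write(P1, v0, 199). refcount(pp0)=2>1 -> COPY to pp3. 4 ppages; refcounts: pp0:1 pp1:2 pp2:2 pp3:1
Op 3: fork(P1) -> P2. 4 ppages; refcounts: pp0:1 pp1:3 pp2:3 pp3:2
Op 4: write(P2, v0, 129). refcount(pp3)=2>1 -> COPY to pp4. 5 ppages; refcounts: pp0:1 pp1:3 pp2:3 pp3:1 pp4:1
Op 5: write(P1, v1, 198). refcount(pp1)=3>1 -> COPY to pp5. 6 ppages; refcounts: pp0:1 pp1:2 pp2:3 pp3:1 pp4:1 pp5:1
P0: v0 -> pp0 = 27
P1: v0 -> pp3 = 199
P2: v0 -> pp4 = 129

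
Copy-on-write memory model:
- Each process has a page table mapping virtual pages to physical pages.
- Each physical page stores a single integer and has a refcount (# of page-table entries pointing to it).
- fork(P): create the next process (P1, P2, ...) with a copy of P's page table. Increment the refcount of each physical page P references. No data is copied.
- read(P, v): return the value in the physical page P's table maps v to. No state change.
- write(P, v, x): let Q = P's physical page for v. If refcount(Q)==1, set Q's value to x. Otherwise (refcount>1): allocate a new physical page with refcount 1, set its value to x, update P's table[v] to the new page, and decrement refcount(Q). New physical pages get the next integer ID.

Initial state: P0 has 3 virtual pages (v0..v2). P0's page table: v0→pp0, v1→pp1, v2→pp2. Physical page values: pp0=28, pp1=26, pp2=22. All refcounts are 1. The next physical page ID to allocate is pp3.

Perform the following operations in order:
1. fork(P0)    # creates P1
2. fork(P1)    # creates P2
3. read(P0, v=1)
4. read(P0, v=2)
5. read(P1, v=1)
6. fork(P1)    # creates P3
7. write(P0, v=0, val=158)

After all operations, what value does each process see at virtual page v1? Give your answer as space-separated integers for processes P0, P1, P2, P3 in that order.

Op 1: fork(P0) -> P1. 3 ppages; refcounts: pp0:2 pp1:2 pp2:2
Op 2: fork(P1) -> P2. 3 ppages; refcounts: pp0:3 pp1:3 pp2:3
Op 3: read(P0, v1) -> 26. No state change.
Op 4: read(P0, v2) -> 22. No state change.
Op 5: read(P1, v1) -> 26. No state change.
Op 6: fork(P1) -> P3. 3 ppages; refcounts: pp0:4 pp1:4 pp2:4
Op 7: write(P0, v0, 158). refcount(pp0)=4>1 -> COPY to pp3. 4 ppages; refcounts: pp0:3 pp1:4 pp2:4 pp3:1
P0: v1 -> pp1 = 26
P1: v1 -> pp1 = 26
P2: v1 -> pp1 = 26
P3: v1 -> pp1 = 26

Answer: 26 26 26 26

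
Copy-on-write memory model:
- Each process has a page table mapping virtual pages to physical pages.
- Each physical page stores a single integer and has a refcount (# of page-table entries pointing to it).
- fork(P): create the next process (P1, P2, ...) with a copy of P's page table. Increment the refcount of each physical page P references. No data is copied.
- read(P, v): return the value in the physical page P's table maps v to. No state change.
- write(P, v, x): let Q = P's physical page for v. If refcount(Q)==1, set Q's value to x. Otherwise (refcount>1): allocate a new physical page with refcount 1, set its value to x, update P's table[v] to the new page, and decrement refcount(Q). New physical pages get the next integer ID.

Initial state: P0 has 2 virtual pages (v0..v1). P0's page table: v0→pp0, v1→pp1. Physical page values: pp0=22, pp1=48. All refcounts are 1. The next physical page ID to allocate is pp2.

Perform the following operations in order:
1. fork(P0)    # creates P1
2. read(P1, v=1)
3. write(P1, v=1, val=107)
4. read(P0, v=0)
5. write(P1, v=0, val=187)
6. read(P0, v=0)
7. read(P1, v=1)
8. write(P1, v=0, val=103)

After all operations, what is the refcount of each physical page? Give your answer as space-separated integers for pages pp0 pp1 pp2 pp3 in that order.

Op 1: fork(P0) -> P1. 2 ppages; refcounts: pp0:2 pp1:2
Op 2: read(P1, v1) -> 48. No state change.
Op 3: write(P1, v1, 107). refcount(pp1)=2>1 -> COPY to pp2. 3 ppages; refcounts: pp0:2 pp1:1 pp2:1
Op 4: read(P0, v0) -> 22. No state change.
Op 5: write(P1, v0, 187). refcount(pp0)=2>1 -> COPY to pp3. 4 ppages; refcounts: pp0:1 pp1:1 pp2:1 pp3:1
Op 6: read(P0, v0) -> 22. No state change.
Op 7: read(P1, v1) -> 107. No state change.
Op 8: write(P1, v0, 103). refcount(pp3)=1 -> write in place. 4 ppages; refcounts: pp0:1 pp1:1 pp2:1 pp3:1

Answer: 1 1 1 1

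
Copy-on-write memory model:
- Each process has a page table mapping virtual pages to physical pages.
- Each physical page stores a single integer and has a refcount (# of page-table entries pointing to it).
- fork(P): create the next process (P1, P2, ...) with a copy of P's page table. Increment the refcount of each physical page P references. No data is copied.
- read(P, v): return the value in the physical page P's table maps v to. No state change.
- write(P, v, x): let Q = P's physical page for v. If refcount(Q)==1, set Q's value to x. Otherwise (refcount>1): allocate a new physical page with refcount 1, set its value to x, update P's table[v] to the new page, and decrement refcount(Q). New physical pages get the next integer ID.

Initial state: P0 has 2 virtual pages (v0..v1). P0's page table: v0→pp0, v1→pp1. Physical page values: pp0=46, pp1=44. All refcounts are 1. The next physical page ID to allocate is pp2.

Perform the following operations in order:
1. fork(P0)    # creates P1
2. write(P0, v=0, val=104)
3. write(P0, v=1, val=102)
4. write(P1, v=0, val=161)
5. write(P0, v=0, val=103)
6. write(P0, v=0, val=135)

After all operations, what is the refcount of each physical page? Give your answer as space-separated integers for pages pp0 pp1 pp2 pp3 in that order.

Answer: 1 1 1 1

Derivation:
Op 1: fork(P0) -> P1. 2 ppages; refcounts: pp0:2 pp1:2
Op 2: write(P0, v0, 104). refcount(pp0)=2>1 -> COPY to pp2. 3 ppages; refcounts: pp0:1 pp1:2 pp2:1
Op 3: write(P0, v1, 102). refcount(pp1)=2>1 -> COPY to pp3. 4 ppages; refcounts: pp0:1 pp1:1 pp2:1 pp3:1
Op 4: write(P1, v0, 161). refcount(pp0)=1 -> write in place. 4 ppages; refcounts: pp0:1 pp1:1 pp2:1 pp3:1
Op 5: write(P0, v0, 103). refcount(pp2)=1 -> write in place. 4 ppages; refcounts: pp0:1 pp1:1 pp2:1 pp3:1
Op 6: write(P0, v0, 135). refcount(pp2)=1 -> write in place. 4 ppages; refcounts: pp0:1 pp1:1 pp2:1 pp3:1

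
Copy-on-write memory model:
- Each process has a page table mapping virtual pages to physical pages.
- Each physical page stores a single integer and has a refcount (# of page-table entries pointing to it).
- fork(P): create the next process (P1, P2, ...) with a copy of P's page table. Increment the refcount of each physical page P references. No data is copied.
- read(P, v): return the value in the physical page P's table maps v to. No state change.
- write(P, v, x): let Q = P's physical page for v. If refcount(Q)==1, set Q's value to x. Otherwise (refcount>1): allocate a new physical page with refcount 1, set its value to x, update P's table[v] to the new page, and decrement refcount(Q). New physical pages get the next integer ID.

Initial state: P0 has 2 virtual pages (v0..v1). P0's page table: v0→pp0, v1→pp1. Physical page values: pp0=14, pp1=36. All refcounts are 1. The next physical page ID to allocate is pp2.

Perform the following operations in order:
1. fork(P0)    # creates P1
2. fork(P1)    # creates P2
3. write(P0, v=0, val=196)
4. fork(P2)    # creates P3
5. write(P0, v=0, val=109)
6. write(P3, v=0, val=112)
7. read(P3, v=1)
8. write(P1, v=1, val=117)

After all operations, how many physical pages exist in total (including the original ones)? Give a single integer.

Op 1: fork(P0) -> P1. 2 ppages; refcounts: pp0:2 pp1:2
Op 2: fork(P1) -> P2. 2 ppages; refcounts: pp0:3 pp1:3
Op 3: write(P0, v0, 196). refcount(pp0)=3>1 -> COPY to pp2. 3 ppages; refcounts: pp0:2 pp1:3 pp2:1
Op 4: fork(P2) -> P3. 3 ppages; refcounts: pp0:3 pp1:4 pp2:1
Op 5: write(P0, v0, 109). refcount(pp2)=1 -> write in place. 3 ppages; refcounts: pp0:3 pp1:4 pp2:1
Op 6: write(P3, v0, 112). refcount(pp0)=3>1 -> COPY to pp3. 4 ppages; refcounts: pp0:2 pp1:4 pp2:1 pp3:1
Op 7: read(P3, v1) -> 36. No state change.
Op 8: write(P1, v1, 117). refcount(pp1)=4>1 -> COPY to pp4. 5 ppages; refcounts: pp0:2 pp1:3 pp2:1 pp3:1 pp4:1

Answer: 5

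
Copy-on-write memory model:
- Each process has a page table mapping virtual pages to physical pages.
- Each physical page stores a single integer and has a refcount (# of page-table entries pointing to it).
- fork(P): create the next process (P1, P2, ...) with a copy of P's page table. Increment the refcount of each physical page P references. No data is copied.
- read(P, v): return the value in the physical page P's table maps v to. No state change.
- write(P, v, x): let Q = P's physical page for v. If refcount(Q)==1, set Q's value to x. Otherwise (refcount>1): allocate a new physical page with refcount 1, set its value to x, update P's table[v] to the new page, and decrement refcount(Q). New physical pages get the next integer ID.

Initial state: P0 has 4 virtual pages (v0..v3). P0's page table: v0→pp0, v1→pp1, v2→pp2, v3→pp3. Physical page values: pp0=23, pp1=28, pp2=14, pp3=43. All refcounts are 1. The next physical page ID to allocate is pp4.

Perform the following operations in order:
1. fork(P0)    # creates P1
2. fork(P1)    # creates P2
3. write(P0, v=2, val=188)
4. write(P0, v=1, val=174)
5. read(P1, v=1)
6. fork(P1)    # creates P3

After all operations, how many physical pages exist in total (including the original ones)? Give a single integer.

Op 1: fork(P0) -> P1. 4 ppages; refcounts: pp0:2 pp1:2 pp2:2 pp3:2
Op 2: fork(P1) -> P2. 4 ppages; refcounts: pp0:3 pp1:3 pp2:3 pp3:3
Op 3: write(P0, v2, 188). refcount(pp2)=3>1 -> COPY to pp4. 5 ppages; refcounts: pp0:3 pp1:3 pp2:2 pp3:3 pp4:1
Op 4: write(P0, v1, 174). refcount(pp1)=3>1 -> COPY to pp5. 6 ppages; refcounts: pp0:3 pp1:2 pp2:2 pp3:3 pp4:1 pp5:1
Op 5: read(P1, v1) -> 28. No state change.
Op 6: fork(P1) -> P3. 6 ppages; refcounts: pp0:4 pp1:3 pp2:3 pp3:4 pp4:1 pp5:1

Answer: 6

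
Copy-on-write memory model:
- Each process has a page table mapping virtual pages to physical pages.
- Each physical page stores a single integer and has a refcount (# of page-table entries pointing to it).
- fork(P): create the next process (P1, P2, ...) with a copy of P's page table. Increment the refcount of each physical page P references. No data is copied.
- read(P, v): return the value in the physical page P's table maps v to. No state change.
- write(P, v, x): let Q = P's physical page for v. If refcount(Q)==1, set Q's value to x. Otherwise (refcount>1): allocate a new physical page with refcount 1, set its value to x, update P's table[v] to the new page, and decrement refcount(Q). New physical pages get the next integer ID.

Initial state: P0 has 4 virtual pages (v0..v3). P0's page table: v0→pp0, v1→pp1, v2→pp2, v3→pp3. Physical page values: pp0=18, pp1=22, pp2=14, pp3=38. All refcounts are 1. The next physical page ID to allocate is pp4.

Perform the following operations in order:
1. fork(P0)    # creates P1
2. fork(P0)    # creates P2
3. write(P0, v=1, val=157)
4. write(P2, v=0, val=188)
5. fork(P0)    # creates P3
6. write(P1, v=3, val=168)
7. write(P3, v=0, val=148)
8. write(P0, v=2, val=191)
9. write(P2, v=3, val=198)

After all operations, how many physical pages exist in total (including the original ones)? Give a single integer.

Op 1: fork(P0) -> P1. 4 ppages; refcounts: pp0:2 pp1:2 pp2:2 pp3:2
Op 2: fork(P0) -> P2. 4 ppages; refcounts: pp0:3 pp1:3 pp2:3 pp3:3
Op 3: write(P0, v1, 157). refcount(pp1)=3>1 -> COPY to pp4. 5 ppages; refcounts: pp0:3 pp1:2 pp2:3 pp3:3 pp4:1
Op 4: write(P2, v0, 188). refcount(pp0)=3>1 -> COPY to pp5. 6 ppages; refcounts: pp0:2 pp1:2 pp2:3 pp3:3 pp4:1 pp5:1
Op 5: fork(P0) -> P3. 6 ppages; refcounts: pp0:3 pp1:2 pp2:4 pp3:4 pp4:2 pp5:1
Op 6: write(P1, v3, 168). refcount(pp3)=4>1 -> COPY to pp6. 7 ppages; refcounts: pp0:3 pp1:2 pp2:4 pp3:3 pp4:2 pp5:1 pp6:1
Op 7: write(P3, v0, 148). refcount(pp0)=3>1 -> COPY to pp7. 8 ppages; refcounts: pp0:2 pp1:2 pp2:4 pp3:3 pp4:2 pp5:1 pp6:1 pp7:1
Op 8: write(P0, v2, 191). refcount(pp2)=4>1 -> COPY to pp8. 9 ppages; refcounts: pp0:2 pp1:2 pp2:3 pp3:3 pp4:2 pp5:1 pp6:1 pp7:1 pp8:1
Op 9: write(P2, v3, 198). refcount(pp3)=3>1 -> COPY to pp9. 10 ppages; refcounts: pp0:2 pp1:2 pp2:3 pp3:2 pp4:2 pp5:1 pp6:1 pp7:1 pp8:1 pp9:1

Answer: 10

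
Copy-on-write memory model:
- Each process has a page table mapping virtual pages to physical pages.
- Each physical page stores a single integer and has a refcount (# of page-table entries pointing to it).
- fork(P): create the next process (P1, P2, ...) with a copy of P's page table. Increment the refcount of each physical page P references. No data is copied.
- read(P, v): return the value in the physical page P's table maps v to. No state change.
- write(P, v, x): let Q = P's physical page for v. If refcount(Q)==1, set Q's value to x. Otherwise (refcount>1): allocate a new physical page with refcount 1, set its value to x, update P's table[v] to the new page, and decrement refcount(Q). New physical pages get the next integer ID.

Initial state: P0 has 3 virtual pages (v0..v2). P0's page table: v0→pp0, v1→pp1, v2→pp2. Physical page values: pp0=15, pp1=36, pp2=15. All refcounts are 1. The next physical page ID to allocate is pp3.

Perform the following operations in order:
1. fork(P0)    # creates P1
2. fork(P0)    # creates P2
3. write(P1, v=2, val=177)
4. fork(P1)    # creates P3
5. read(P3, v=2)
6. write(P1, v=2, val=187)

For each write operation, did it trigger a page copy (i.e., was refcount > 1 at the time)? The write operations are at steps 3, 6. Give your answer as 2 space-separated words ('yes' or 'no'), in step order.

Op 1: fork(P0) -> P1. 3 ppages; refcounts: pp0:2 pp1:2 pp2:2
Op 2: fork(P0) -> P2. 3 ppages; refcounts: pp0:3 pp1:3 pp2:3
Op 3: write(P1, v2, 177). refcount(pp2)=3>1 -> COPY to pp3. 4 ppages; refcounts: pp0:3 pp1:3 pp2:2 pp3:1
Op 4: fork(P1) -> P3. 4 ppages; refcounts: pp0:4 pp1:4 pp2:2 pp3:2
Op 5: read(P3, v2) -> 177. No state change.
Op 6: write(P1, v2, 187). refcount(pp3)=2>1 -> COPY to pp4. 5 ppages; refcounts: pp0:4 pp1:4 pp2:2 pp3:1 pp4:1

yes yes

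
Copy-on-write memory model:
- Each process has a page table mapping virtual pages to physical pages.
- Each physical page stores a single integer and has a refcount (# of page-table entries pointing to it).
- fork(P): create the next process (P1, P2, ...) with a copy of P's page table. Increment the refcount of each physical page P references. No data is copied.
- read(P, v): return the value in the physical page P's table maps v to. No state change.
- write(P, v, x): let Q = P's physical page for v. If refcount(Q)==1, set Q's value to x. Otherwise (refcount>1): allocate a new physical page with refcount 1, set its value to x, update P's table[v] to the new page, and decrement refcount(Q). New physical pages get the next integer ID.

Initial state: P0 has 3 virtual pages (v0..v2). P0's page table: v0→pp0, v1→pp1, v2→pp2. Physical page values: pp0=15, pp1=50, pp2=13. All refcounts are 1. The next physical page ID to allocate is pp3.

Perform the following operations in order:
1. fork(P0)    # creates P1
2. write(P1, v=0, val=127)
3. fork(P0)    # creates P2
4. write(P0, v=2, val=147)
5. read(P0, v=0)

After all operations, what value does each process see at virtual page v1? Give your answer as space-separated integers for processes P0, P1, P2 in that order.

Answer: 50 50 50

Derivation:
Op 1: fork(P0) -> P1. 3 ppages; refcounts: pp0:2 pp1:2 pp2:2
Op 2: write(P1, v0, 127). refcount(pp0)=2>1 -> COPY to pp3. 4 ppages; refcounts: pp0:1 pp1:2 pp2:2 pp3:1
Op 3: fork(P0) -> P2. 4 ppages; refcounts: pp0:2 pp1:3 pp2:3 pp3:1
Op 4: write(P0, v2, 147). refcount(pp2)=3>1 -> COPY to pp4. 5 ppages; refcounts: pp0:2 pp1:3 pp2:2 pp3:1 pp4:1
Op 5: read(P0, v0) -> 15. No state change.
P0: v1 -> pp1 = 50
P1: v1 -> pp1 = 50
P2: v1 -> pp1 = 50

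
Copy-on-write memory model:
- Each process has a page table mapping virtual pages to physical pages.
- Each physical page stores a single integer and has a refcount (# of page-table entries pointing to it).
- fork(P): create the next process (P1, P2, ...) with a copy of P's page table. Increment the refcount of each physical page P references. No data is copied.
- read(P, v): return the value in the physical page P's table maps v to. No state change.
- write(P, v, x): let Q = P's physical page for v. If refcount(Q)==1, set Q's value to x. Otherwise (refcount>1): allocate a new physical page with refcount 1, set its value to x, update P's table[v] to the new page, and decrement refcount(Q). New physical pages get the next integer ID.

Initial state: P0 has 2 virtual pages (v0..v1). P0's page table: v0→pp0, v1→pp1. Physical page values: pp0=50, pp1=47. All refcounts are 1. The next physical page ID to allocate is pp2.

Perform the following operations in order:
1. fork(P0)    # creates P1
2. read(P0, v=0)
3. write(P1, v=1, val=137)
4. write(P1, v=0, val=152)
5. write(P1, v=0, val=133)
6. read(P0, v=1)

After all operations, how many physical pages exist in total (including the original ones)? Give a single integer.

Op 1: fork(P0) -> P1. 2 ppages; refcounts: pp0:2 pp1:2
Op 2: read(P0, v0) -> 50. No state change.
Op 3: write(P1, v1, 137). refcount(pp1)=2>1 -> COPY to pp2. 3 ppages; refcounts: pp0:2 pp1:1 pp2:1
Op 4: write(P1, v0, 152). refcount(pp0)=2>1 -> COPY to pp3. 4 ppages; refcounts: pp0:1 pp1:1 pp2:1 pp3:1
Op 5: write(P1, v0, 133). refcount(pp3)=1 -> write in place. 4 ppages; refcounts: pp0:1 pp1:1 pp2:1 pp3:1
Op 6: read(P0, v1) -> 47. No state change.

Answer: 4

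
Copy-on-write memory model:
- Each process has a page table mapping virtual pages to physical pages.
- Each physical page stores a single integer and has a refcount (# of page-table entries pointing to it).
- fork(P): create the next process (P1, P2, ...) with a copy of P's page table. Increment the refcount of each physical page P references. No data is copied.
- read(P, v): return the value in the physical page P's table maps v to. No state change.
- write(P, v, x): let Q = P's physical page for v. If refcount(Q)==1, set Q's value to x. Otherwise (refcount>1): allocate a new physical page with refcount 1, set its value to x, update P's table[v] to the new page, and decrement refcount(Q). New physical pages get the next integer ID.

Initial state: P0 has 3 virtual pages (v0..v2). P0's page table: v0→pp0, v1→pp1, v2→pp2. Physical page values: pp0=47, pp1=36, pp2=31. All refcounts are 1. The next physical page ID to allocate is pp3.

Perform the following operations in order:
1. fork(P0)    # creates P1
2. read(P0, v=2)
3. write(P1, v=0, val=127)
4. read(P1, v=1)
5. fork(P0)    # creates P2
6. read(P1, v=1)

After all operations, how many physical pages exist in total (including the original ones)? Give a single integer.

Answer: 4

Derivation:
Op 1: fork(P0) -> P1. 3 ppages; refcounts: pp0:2 pp1:2 pp2:2
Op 2: read(P0, v2) -> 31. No state change.
Op 3: write(P1, v0, 127). refcount(pp0)=2>1 -> COPY to pp3. 4 ppages; refcounts: pp0:1 pp1:2 pp2:2 pp3:1
Op 4: read(P1, v1) -> 36. No state change.
Op 5: fork(P0) -> P2. 4 ppages; refcounts: pp0:2 pp1:3 pp2:3 pp3:1
Op 6: read(P1, v1) -> 36. No state change.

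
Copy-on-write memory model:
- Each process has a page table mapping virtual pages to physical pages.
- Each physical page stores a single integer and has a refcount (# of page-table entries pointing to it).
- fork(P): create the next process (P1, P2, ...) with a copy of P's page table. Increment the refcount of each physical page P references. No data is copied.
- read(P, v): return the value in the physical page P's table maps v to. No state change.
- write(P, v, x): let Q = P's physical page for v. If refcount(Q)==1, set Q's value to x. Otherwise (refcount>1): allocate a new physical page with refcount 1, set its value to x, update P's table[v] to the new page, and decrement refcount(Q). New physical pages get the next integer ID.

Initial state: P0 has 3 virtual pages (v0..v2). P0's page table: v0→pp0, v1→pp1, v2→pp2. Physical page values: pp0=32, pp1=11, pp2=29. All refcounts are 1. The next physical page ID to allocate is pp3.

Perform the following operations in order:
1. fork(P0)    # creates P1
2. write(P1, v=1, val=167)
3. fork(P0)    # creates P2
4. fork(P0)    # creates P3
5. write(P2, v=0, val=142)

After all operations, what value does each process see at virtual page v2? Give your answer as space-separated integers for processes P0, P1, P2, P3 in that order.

Answer: 29 29 29 29

Derivation:
Op 1: fork(P0) -> P1. 3 ppages; refcounts: pp0:2 pp1:2 pp2:2
Op 2: write(P1, v1, 167). refcount(pp1)=2>1 -> COPY to pp3. 4 ppages; refcounts: pp0:2 pp1:1 pp2:2 pp3:1
Op 3: fork(P0) -> P2. 4 ppages; refcounts: pp0:3 pp1:2 pp2:3 pp3:1
Op 4: fork(P0) -> P3. 4 ppages; refcounts: pp0:4 pp1:3 pp2:4 pp3:1
Op 5: write(P2, v0, 142). refcount(pp0)=4>1 -> COPY to pp4. 5 ppages; refcounts: pp0:3 pp1:3 pp2:4 pp3:1 pp4:1
P0: v2 -> pp2 = 29
P1: v2 -> pp2 = 29
P2: v2 -> pp2 = 29
P3: v2 -> pp2 = 29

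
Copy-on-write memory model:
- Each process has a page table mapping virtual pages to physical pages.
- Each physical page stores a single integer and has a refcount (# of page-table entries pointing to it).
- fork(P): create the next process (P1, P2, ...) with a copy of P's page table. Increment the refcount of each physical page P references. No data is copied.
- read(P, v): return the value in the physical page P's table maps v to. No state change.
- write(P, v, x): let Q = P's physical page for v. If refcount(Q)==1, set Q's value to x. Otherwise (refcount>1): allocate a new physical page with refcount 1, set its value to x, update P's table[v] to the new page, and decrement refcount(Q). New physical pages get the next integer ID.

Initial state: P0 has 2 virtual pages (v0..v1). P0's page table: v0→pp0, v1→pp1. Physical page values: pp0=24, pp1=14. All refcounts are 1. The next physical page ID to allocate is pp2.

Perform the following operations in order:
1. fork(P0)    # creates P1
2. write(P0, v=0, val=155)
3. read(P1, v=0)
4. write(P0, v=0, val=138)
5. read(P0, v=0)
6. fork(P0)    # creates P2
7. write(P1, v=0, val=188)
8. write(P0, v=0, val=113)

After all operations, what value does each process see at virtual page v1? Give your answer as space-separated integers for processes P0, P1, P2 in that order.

Answer: 14 14 14

Derivation:
Op 1: fork(P0) -> P1. 2 ppages; refcounts: pp0:2 pp1:2
Op 2: write(P0, v0, 155). refcount(pp0)=2>1 -> COPY to pp2. 3 ppages; refcounts: pp0:1 pp1:2 pp2:1
Op 3: read(P1, v0) -> 24. No state change.
Op 4: write(P0, v0, 138). refcount(pp2)=1 -> write in place. 3 ppages; refcounts: pp0:1 pp1:2 pp2:1
Op 5: read(P0, v0) -> 138. No state change.
Op 6: fork(P0) -> P2. 3 ppages; refcounts: pp0:1 pp1:3 pp2:2
Op 7: write(P1, v0, 188). refcount(pp0)=1 -> write in place. 3 ppages; refcounts: pp0:1 pp1:3 pp2:2
Op 8: write(P0, v0, 113). refcount(pp2)=2>1 -> COPY to pp3. 4 ppages; refcounts: pp0:1 pp1:3 pp2:1 pp3:1
P0: v1 -> pp1 = 14
P1: v1 -> pp1 = 14
P2: v1 -> pp1 = 14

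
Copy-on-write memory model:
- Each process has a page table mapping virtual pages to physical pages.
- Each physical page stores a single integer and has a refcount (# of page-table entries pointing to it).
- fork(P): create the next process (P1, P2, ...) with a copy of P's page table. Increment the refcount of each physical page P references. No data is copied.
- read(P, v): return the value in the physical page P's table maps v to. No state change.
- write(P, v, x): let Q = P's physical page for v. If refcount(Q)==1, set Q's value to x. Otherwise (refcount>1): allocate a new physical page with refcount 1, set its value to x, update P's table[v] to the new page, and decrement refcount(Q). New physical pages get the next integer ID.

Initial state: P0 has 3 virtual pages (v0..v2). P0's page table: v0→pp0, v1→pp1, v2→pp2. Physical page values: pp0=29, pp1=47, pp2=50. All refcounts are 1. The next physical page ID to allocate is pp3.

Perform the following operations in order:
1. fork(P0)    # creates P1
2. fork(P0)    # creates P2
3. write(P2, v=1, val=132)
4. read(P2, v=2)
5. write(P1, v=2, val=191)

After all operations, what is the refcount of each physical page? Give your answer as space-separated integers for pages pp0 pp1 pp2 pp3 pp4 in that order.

Op 1: fork(P0) -> P1. 3 ppages; refcounts: pp0:2 pp1:2 pp2:2
Op 2: fork(P0) -> P2. 3 ppages; refcounts: pp0:3 pp1:3 pp2:3
Op 3: write(P2, v1, 132). refcount(pp1)=3>1 -> COPY to pp3. 4 ppages; refcounts: pp0:3 pp1:2 pp2:3 pp3:1
Op 4: read(P2, v2) -> 50. No state change.
Op 5: write(P1, v2, 191). refcount(pp2)=3>1 -> COPY to pp4. 5 ppages; refcounts: pp0:3 pp1:2 pp2:2 pp3:1 pp4:1

Answer: 3 2 2 1 1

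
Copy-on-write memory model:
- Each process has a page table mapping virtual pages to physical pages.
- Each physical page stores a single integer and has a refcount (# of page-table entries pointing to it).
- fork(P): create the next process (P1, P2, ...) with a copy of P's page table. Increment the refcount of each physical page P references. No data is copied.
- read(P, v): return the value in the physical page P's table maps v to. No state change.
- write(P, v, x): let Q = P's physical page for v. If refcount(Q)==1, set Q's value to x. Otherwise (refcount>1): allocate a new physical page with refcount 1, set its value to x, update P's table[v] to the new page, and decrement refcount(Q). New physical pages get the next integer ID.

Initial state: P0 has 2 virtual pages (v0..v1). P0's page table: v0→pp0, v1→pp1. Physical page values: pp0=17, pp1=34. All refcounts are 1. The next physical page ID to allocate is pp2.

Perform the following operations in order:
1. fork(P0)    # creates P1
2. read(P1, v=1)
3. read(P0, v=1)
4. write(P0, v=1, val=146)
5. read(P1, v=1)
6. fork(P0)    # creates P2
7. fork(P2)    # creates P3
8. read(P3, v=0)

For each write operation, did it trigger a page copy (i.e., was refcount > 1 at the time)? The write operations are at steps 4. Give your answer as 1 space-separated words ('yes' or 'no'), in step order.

Op 1: fork(P0) -> P1. 2 ppages; refcounts: pp0:2 pp1:2
Op 2: read(P1, v1) -> 34. No state change.
Op 3: read(P0, v1) -> 34. No state change.
Op 4: write(P0, v1, 146). refcount(pp1)=2>1 -> COPY to pp2. 3 ppages; refcounts: pp0:2 pp1:1 pp2:1
Op 5: read(P1, v1) -> 34. No state change.
Op 6: fork(P0) -> P2. 3 ppages; refcounts: pp0:3 pp1:1 pp2:2
Op 7: fork(P2) -> P3. 3 ppages; refcounts: pp0:4 pp1:1 pp2:3
Op 8: read(P3, v0) -> 17. No state change.

yes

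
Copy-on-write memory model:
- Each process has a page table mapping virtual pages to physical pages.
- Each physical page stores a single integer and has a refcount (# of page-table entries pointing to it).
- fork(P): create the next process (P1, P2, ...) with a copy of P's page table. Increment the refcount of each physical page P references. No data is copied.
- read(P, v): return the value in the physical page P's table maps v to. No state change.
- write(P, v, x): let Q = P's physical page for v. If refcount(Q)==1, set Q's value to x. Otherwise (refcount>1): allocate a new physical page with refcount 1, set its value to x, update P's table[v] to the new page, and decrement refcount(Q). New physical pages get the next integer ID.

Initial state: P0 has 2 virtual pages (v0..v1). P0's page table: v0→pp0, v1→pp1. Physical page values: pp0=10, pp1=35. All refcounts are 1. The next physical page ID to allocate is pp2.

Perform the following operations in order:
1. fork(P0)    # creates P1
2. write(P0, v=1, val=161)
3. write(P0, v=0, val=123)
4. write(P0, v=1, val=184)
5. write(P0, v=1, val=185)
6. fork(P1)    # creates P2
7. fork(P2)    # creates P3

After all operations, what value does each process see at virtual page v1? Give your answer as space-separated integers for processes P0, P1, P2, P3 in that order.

Answer: 185 35 35 35

Derivation:
Op 1: fork(P0) -> P1. 2 ppages; refcounts: pp0:2 pp1:2
Op 2: write(P0, v1, 161). refcount(pp1)=2>1 -> COPY to pp2. 3 ppages; refcounts: pp0:2 pp1:1 pp2:1
Op 3: write(P0, v0, 123). refcount(pp0)=2>1 -> COPY to pp3. 4 ppages; refcounts: pp0:1 pp1:1 pp2:1 pp3:1
Op 4: write(P0, v1, 184). refcount(pp2)=1 -> write in place. 4 ppages; refcounts: pp0:1 pp1:1 pp2:1 pp3:1
Op 5: write(P0, v1, 185). refcount(pp2)=1 -> write in place. 4 ppages; refcounts: pp0:1 pp1:1 pp2:1 pp3:1
Op 6: fork(P1) -> P2. 4 ppages; refcounts: pp0:2 pp1:2 pp2:1 pp3:1
Op 7: fork(P2) -> P3. 4 ppages; refcounts: pp0:3 pp1:3 pp2:1 pp3:1
P0: v1 -> pp2 = 185
P1: v1 -> pp1 = 35
P2: v1 -> pp1 = 35
P3: v1 -> pp1 = 35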